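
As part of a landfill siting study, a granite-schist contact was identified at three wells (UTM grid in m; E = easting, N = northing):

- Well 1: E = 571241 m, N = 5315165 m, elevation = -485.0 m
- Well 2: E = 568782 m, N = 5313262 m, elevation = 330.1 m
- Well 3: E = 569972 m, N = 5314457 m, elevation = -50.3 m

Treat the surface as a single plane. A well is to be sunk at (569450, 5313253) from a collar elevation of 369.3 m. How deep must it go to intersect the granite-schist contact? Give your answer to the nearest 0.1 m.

287.6 m

Let the plane be z = a·E + b·N + c.
Well 2−Well 1: −2459a − 1903b = 815.1;  Well 3−Well 1: −1269a − 708b = 434.7.
Solving gives a = −0.371168288, b = 0.051288923.
Then c = -485 − a·571241 − b·5315165 = −61067.54.
At (569450, 5313253): z_contact = −211361.78 + 272511.02 − 61067.54 = 81.70 m.
Depth below ground = 369.3 − 81.70 = 287.6 m.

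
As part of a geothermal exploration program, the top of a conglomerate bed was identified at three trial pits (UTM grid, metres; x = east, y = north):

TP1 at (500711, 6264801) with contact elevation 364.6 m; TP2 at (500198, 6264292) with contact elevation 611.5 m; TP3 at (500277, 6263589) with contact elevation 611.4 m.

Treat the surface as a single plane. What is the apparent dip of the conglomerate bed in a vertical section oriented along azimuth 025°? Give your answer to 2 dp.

12.79°

Let the plane be z = a·x + b·y + c.
TP2−TP1: −513a − 509b = 246.9;  TP3−TP1: −434a − 1212b = 246.8.
Solving gives a = −0.43313, b = −0.04853.
Unit vector along 025° is (sin 25°, cos 25°) = (0.4226, 0.9063).
Slope in that direction = a·(0.4226) + b·(0.9063) = −0.22703.
Apparent dip = arctan|0.22703| = 12.79° (true dip is 23.5°, so apparent ≤ true as expected).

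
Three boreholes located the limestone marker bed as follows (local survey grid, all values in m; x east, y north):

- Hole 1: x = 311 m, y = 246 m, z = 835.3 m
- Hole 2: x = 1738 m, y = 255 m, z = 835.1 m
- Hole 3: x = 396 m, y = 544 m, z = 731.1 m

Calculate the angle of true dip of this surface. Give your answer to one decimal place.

Two edge vectors: Hole 1→Hole 2 = (1427, 9, -0.2), Hole 1→Hole 3 = (85, 298, -104.2).
Normal n = (Hole 1→Hole 2) × (Hole 1→Hole 3) = (-878.2, 148676.4, 424481).
So ∂z/∂x = −n_x/n_z = 0.00207 and ∂z/∂y = −n_y/n_z = −0.35025.
Gradient magnitude |∇z| = √(a² + b²) = √(0.00000 + 0.12268) = 0.35026.
True dip = arctan(0.35026) = 19.3°, dipping toward N (azimuth ≈ 360°).

19.3°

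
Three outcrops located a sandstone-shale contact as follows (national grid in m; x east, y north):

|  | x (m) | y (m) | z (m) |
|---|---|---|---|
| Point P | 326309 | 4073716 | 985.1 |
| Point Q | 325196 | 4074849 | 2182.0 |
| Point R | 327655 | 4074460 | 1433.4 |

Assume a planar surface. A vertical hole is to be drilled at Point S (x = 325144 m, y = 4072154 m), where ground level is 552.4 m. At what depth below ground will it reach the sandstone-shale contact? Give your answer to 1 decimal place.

Two edge vectors: Point P→Point Q = (-1113, 1133, 1196.9), Point P→Point R = (1346, 744, 448.3).
Normal n = (Point P→Point Q) × (Point P→Point R) = (-382569.7, 2109985.3, -2353090).
So ∂z/∂x = −n_x/n_z = −0.162581839 and ∂z/∂y = −n_y/n_z = 0.896687037.
Intercept c from Point P: 985.1 + 53051.92 − 3652848.33 = −3598811.31.
At (325144, 4072154): z_contact = −52862.51 + 3651447.70 − 3598811.31 = -226.12 m.
Depth below ground = 552.4 − (-226.12) = 778.5 m.

778.5 m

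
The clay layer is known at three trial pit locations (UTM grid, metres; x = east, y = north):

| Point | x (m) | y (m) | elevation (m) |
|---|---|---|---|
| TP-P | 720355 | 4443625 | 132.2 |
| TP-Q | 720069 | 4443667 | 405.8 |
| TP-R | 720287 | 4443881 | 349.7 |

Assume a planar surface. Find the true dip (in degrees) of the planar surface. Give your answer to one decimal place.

Let the plane be z = a·x + b·y + c.
TP-Q−TP-P: −286a + 42b = 273.6;  TP-R−TP-P: −68a + 256b = 217.5.
Solving gives a = −0.86564, b = 0.61967.
Gradient magnitude |∇z| = √(a² + b²) = √(0.74934 + 0.38399) = 1.06458.
True dip = arctan(1.06458) = 46.8°, dipping toward SE (azimuth ≈ 126°).

46.8°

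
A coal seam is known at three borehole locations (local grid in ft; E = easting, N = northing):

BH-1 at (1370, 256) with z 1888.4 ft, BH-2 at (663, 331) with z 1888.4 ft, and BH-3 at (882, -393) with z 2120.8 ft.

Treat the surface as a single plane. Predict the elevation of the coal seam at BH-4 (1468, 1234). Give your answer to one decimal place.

Two edge vectors: BH-1→BH-2 = (-707, 75, 0), BH-1→BH-3 = (-488, -649, 232.4).
Normal n = (BH-1→BH-2) × (BH-1→BH-3) = (17430, 164306.8, 495443).
So ∂z/∂E = −n_x/n_z = −0.035181 and ∂z/∂N = −n_y/n_z = −0.331636.
Intercept c from BH-1: 1888.4 + 48.20 + 84.90 = 2021.50.
At (1468, 1234): z = −51.6 − 409.2 + 2021.50 = 1560.6 ft.

1560.6 ft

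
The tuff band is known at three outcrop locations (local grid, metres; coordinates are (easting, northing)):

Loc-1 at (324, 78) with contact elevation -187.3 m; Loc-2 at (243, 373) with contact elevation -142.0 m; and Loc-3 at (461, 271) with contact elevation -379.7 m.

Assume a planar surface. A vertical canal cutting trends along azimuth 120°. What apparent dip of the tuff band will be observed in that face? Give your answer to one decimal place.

42.9°

Let the plane be z = a·E + b·N + c.
Loc-2−Loc-1: −81a + 295b = 45.3;  Loc-3−Loc-1: 137a + 193b = −192.4.
Solving gives a = −1.16866, b = −0.16733.
Unit vector along 120° is (sin 120°, cos 120°) = (0.8660, -0.5000).
Slope in that direction = a·(0.8660) + b·(-0.5000) = −0.92842.
Apparent dip = arctan|0.92842| = 42.9° (true dip is 49.7°, so apparent ≤ true as expected).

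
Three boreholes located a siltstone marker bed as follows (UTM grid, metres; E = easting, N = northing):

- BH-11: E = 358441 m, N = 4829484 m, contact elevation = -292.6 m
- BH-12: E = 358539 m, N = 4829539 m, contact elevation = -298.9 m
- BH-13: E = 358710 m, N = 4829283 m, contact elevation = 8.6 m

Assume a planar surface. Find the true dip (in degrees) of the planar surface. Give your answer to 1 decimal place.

Two edge vectors: BH-11→BH-12 = (98, 55, -6.3), BH-11→BH-13 = (269, -201, 301.2).
Normal n = (BH-11→BH-12) × (BH-11→BH-13) = (15299.7, -31212.3, -34493).
So ∂z/∂E = −n_x/n_z = 0.44356 and ∂z/∂N = −n_y/n_z = −0.90489.
Gradient magnitude |∇z| = √(a² + b²) = √(0.19675 + 0.81882) = 1.00775.
True dip = arctan(1.00775) = 45.2°, dipping toward NNW (azimuth ≈ 334°).

45.2°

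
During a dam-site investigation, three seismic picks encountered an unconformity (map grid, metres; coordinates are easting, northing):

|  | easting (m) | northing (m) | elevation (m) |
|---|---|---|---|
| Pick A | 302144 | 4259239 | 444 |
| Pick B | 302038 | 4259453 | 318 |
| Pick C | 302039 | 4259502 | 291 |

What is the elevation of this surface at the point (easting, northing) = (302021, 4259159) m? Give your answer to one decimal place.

Two edge vectors: Pick A→Pick B = (-106, 214, -126), Pick A→Pick C = (-105, 263, -153).
Normal n = (Pick A→Pick B) × (Pick A→Pick C) = (396, -2988, -5408).
So ∂z/∂easting = −n_x/n_z = 0.073224852 and ∂z/∂northing = −n_y/n_z = −0.552514793.
Intercept c from Pick A: 444 − 22124.45 + 2353292.55 = 2331612.10.
At (302021, 4259159): z = 22115.4 − 2353248.4 + 2331612.10 = 479.2 m.

479.2 m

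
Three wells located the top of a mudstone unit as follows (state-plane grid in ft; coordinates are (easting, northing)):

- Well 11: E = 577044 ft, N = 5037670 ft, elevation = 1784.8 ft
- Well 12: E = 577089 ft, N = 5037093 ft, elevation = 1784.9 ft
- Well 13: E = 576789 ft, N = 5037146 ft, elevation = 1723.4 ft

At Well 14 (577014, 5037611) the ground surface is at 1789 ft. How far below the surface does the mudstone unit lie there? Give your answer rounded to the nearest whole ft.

11 ft

Let the plane be z = a·E + b·N + c.
Well 12−Well 11: 45a − 577b = 0.1;  Well 13−Well 11: −255a − 524b = −61.4.
Solving gives a = 0.20783294, b = 0.01603550.
Then c = 1784.8 − a·577044 − b·5037670 = −198925.50.
At (577014, 5037611): z_contact = 119922.5 + 80780.6 − 198925.50 = 1777.6 ft.
Depth below ground = 1789 − 1777.6 = 11 ft.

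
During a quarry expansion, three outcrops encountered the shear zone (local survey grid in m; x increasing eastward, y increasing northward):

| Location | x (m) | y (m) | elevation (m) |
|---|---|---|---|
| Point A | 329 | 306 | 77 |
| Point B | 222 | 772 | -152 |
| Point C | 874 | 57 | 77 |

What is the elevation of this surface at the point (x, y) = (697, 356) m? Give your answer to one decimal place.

-42.8 m

Let the plane be z = a·x + b·y + c.
Point B−Point A: −107a + 466b = −229;  Point C−Point A: 545a − 249b = 0.
Solving gives a = −0.25083, b = −0.54901.
Then c = 77 − a·329 − b·306 = 327.52.
At (697, 356): z = −174.8 − 195.4 + 327.52 = -42.8 m.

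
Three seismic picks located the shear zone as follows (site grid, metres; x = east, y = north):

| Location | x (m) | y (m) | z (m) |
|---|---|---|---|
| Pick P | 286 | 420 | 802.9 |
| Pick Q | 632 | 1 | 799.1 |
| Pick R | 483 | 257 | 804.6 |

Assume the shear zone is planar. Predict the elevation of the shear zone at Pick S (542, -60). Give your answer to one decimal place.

Two edge vectors: Pick P→Pick Q = (346, -419, -3.8), Pick P→Pick R = (197, -163, 1.7).
Normal n = (Pick P→Pick Q) × (Pick P→Pick R) = (-1331.7, -1336.8, 26145).
So ∂z/∂x = −n_x/n_z = 0.05094 and ∂z/∂y = −n_y/n_z = 0.05113.
Intercept c from Pick P: 802.9 − 14.57 − 21.47 = 766.86.
At (542, -60): z = 27.6 − 3.1 + 766.86 = 791.4 m.

791.4 m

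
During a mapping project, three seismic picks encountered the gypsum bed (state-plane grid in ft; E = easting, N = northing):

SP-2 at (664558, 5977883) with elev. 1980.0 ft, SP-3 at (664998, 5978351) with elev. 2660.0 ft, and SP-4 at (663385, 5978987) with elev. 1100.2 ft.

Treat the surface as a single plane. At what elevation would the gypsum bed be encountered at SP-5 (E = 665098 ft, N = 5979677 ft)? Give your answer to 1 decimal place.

3298.4 ft

Two edge vectors: SP-2→SP-3 = (440, 468, 680), SP-2→SP-4 = (-1173, 1104, -879.8).
Normal n = (SP-2→SP-3) × (SP-2→SP-4) = (-1162466.4, -410528, 1034724).
So ∂z/∂E = −n_x/n_z = 1.123455530 and ∂z/∂N = −n_y/n_z = 0.396751211.
Intercept c from SP-2: 1980 − 746601.36 − 2371732.32 = −3116353.68.
At (665098, 5979677): z = 747208.0 + 2372444.1 − 3116353.68 = 3298.4 ft.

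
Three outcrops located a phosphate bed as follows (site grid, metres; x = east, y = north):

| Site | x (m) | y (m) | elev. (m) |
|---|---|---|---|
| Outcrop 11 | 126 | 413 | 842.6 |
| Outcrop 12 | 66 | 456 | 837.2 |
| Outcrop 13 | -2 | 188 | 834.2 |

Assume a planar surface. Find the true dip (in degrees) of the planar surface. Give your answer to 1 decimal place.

Two edge vectors: Outcrop 11→Outcrop 12 = (-60, 43, -5.4), Outcrop 11→Outcrop 13 = (-128, -225, -8.4).
Normal n = (Outcrop 11→Outcrop 12) × (Outcrop 11→Outcrop 13) = (-1576.2, 187.2, 19004).
So ∂z/∂x = −n_x/n_z = 0.08294 and ∂z/∂y = −n_y/n_z = −0.00985.
Gradient magnitude |∇z| = √(a² + b²) = √(0.00688 + 0.00010) = 0.08352.
True dip = arctan(0.08352) = 4.8°, dipping toward W (azimuth ≈ 277°).

4.8°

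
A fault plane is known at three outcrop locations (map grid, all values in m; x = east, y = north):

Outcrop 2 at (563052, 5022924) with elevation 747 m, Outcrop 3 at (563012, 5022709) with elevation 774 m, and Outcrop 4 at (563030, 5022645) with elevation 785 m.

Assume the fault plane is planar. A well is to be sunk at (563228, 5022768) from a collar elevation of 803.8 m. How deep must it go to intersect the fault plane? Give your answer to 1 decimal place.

16.9 m

Let the plane be z = a·x + b·y + c.
Outcrop 3−Outcrop 2: −40a − 215b = 27;  Outcrop 4−Outcrop 2: −22a − 279b = 38.
Solving gives a = 0.099066874, b = −0.144012442.
Then c = 747 − a·563052 − b·5022924 = 668330.75.
At (563228, 5022768): z_contact = 55797.24 − 723341.08 + 668330.75 = 786.90 m.
Depth below ground = 803.8 − 786.90 = 16.9 m.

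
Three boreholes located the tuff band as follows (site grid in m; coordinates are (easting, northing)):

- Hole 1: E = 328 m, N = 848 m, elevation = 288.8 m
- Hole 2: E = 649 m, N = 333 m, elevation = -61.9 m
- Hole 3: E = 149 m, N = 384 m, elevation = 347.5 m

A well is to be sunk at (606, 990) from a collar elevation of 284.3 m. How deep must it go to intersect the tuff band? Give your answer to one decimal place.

Two edge vectors: Hole 1→Hole 2 = (321, -515, -350.7), Hole 1→Hole 3 = (-179, -464, 58.7).
Normal n = (Hole 1→Hole 2) × (Hole 1→Hole 3) = (-192955.3, 43932.6, -241129).
So ∂z/∂E = −n_x/n_z = −0.80022 and ∂z/∂N = −n_y/n_z = 0.18220.
Intercept c from Hole 1: 288.8 + 262.47 − 154.50 = 396.77.
At (606, 990): z_contact = −484.93 + 180.37 + 396.77 = 92.21 m.
Depth below ground = 284.3 − 92.21 = 192.1 m.

192.1 m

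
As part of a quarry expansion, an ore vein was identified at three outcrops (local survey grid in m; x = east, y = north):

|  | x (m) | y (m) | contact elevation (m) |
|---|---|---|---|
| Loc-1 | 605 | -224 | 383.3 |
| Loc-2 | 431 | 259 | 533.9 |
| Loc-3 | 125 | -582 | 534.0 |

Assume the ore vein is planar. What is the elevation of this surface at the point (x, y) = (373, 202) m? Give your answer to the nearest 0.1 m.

Two edge vectors: Loc-1→Loc-2 = (-174, 483, 150.6), Loc-1→Loc-3 = (-480, -358, 150.7).
Normal n = (Loc-1→Loc-2) × (Loc-1→Loc-3) = (126702.9, -46066.2, 294132).
So ∂z/∂x = −n_x/n_z = −0.43077 and ∂z/∂y = −n_y/n_z = 0.15662.
Intercept c from Loc-1: 383.3 + 260.62 + 35.08 = 679.00.
At (373, 202): z = −160.7 + 31.6 + 679.00 = 550.0 m.

550.0 m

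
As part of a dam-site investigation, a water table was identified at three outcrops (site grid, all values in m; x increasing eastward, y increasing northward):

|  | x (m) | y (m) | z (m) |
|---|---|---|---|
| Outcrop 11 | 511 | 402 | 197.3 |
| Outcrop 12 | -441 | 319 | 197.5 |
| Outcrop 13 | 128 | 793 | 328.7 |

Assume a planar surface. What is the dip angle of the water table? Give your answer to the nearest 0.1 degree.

17.3°

Let the plane be z = a·x + b·y + c.
Outcrop 12−Outcrop 11: −952a − 83b = 0.2;  Outcrop 13−Outcrop 11: −383a + 391b = 131.4.
Solving gives a = −0.02719, b = 0.30943.
Gradient magnitude |∇z| = √(a² + b²) = √(0.00074 + 0.09575) = 0.31062.
True dip = arctan(0.31062) = 17.3°, dipping toward S (azimuth ≈ 175°).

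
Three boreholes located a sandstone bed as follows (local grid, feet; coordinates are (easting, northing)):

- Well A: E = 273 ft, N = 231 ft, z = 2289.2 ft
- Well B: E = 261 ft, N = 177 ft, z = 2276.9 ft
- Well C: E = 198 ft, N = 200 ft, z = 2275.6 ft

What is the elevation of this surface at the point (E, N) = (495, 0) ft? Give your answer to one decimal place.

2262.8 ft

Two edge vectors: Well A→Well B = (-12, -54, -12.3), Well A→Well C = (-75, -31, -13.6).
Normal n = (Well A→Well B) × (Well A→Well C) = (353.1, 759.3, -3678).
So ∂z/∂E = −n_x/n_z = 0.09600 and ∂z/∂N = −n_y/n_z = 0.20644.
Intercept c from Well A: 2289.2 − 26.21 − 47.69 = 2215.30.
At (495, 0): z = 47.5 + 0.0 + 2215.30 = 2262.8 ft.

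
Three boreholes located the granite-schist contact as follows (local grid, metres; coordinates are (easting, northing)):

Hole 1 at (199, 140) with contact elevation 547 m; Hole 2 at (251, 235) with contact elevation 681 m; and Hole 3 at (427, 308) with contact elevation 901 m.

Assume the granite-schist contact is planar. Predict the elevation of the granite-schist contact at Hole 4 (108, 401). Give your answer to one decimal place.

714.0 m

Two edge vectors: Hole 1→Hole 2 = (52, 95, 134), Hole 1→Hole 3 = (228, 168, 354).
Normal n = (Hole 1→Hole 2) × (Hole 1→Hole 3) = (11118, 12144, -12924).
So ∂z/∂E = −n_x/n_z = 0.86026 and ∂z/∂N = −n_y/n_z = 0.93965.
Intercept c from Hole 1: 547 − 171.19 − 131.55 = 244.26.
At (108, 401): z = 92.9 + 376.8 + 244.26 = 714.0 m.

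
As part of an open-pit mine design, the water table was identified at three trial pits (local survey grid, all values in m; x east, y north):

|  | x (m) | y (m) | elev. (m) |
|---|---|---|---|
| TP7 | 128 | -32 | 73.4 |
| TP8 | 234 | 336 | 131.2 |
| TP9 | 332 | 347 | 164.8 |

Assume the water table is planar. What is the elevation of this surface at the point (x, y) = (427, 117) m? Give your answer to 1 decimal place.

182.9 m

Let the plane be z = a·x + b·y + c.
TP8−TP7: 106a + 368b = 57.8;  TP9−TP7: 204a + 379b = 91.4.
Solving gives a = 0.33609, b = 0.06026.
Then c = 73.4 − a·128 − b·-32 = 32.31.
At (427, 117): z = 143.5 + 7.0 + 32.31 = 182.9 m.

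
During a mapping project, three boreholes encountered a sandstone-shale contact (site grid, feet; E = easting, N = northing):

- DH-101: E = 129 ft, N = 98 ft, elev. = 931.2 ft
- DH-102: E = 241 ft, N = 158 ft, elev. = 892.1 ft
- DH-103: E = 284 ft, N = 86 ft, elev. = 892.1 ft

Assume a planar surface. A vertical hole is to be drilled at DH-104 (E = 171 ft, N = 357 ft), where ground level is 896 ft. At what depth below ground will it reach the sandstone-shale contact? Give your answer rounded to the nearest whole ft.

17 ft

Let the plane be z = a·E + b·N + c.
DH-102−DH-101: 112a + 60b = −39.1;  DH-103−DH-101: 155a − 12b = −39.1.
Solving gives a = −0.26449, b = −0.15796.
Then c = 931.2 − a·129 − b·98 = 980.80.
At (171, 357): z_contact = −45.2 − 56.4 + 980.80 = 879.2 ft.
Depth below ground = 896 − 879.2 = 17 ft.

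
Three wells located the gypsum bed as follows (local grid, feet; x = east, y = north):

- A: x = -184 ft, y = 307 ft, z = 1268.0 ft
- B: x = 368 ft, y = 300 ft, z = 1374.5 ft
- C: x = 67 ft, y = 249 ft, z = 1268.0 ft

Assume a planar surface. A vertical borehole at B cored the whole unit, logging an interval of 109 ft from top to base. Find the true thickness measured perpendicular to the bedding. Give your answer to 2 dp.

Let the plane be z = a·x + b·y + c.
B−A: 552a − 7b = 106.5;  C−A: 251a − 58b = 0.
Solving gives a = 0.20414, b = 0.88342.
|∇z| = √(a²+b²) = 0.90670, so dip δ = arctan(0.90670) = 42.20°.
True thickness = vertical thickness × cos δ = 109 × cos 42.20° = 80.75 ft.

80.75 ft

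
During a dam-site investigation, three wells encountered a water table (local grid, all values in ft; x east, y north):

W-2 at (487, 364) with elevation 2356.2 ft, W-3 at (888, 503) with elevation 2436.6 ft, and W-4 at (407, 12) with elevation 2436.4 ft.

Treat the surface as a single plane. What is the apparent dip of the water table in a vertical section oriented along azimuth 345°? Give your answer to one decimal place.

Two edge vectors: W-2→W-3 = (401, 139, 80.4), W-2→W-4 = (-80, -352, 80.2).
Normal n = (W-2→W-3) × (W-2→W-4) = (39448.6, -38592.2, -130032).
So ∂z/∂x = −n_x/n_z = 0.30338 and ∂z/∂y = −n_y/n_z = −0.29679.
Unit vector along 345° is (sin 345°, cos 345°) = (-0.2588, 0.9659).
Slope in that direction = a·(-0.2588) + b·(0.9659) = −0.36520.
Apparent dip = arctan|0.36520| = 20.1° (true dip is 23.0°, so apparent ≤ true as expected).

20.1°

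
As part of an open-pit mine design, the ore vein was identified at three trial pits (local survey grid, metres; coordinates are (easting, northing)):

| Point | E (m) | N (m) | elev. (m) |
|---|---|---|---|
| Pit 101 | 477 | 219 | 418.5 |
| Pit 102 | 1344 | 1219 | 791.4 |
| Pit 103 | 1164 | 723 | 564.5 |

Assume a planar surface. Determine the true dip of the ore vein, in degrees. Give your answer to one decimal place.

Two edge vectors: Pit 101→Pit 102 = (867, 1000, 372.9), Pit 101→Pit 103 = (687, 504, 146).
Normal n = (Pit 101→Pit 102) × (Pit 101→Pit 103) = (-41941.6, 129600.3, -250032).
So ∂z/∂E = −n_x/n_z = −0.16774 and ∂z/∂N = −n_y/n_z = 0.51833.
Gradient magnitude |∇z| = √(a² + b²) = √(0.02814 + 0.26867) = 0.54480.
True dip = arctan(0.54480) = 28.6°, dipping toward SSE (azimuth ≈ 162°).

28.6°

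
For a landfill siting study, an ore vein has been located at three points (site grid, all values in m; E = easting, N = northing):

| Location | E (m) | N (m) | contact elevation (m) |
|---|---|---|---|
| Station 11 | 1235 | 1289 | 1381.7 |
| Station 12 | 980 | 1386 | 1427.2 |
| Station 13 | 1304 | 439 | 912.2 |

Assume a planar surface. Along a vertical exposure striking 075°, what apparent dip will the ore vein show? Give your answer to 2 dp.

9.94°

Let the plane be z = a·E + b·N + c.
Station 12−Station 11: −255a + 97b = 45.5;  Station 13−Station 11: 69a − 850b = −469.5.
Solving gives a = 0.03269, b = 0.55501.
Unit vector along 075° is (sin 75°, cos 75°) = (0.9659, 0.2588).
Slope in that direction = a·(0.9659) + b·(0.2588) = 0.17522.
Apparent dip = arctan|0.17522| = 9.94° (true dip is 29.1°, so apparent ≤ true as expected).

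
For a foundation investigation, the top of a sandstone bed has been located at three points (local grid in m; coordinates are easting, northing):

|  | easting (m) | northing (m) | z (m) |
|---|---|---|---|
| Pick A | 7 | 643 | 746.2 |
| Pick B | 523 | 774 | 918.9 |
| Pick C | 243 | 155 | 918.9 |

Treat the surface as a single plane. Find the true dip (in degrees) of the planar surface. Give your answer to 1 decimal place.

Let the plane be z = a·easting + b·northing + c.
Pick B−Pick A: 516a + 131b = 172.7;  Pick C−Pick A: 236a − 488b = 172.7.
Solving gives a = 0.37811, b = −0.17104.
Gradient magnitude |∇z| = √(a² + b²) = √(0.14297 + 0.02925) = 0.41500.
True dip = arctan(0.41500) = 22.5°, dipping toward WNW (azimuth ≈ 294°).

22.5°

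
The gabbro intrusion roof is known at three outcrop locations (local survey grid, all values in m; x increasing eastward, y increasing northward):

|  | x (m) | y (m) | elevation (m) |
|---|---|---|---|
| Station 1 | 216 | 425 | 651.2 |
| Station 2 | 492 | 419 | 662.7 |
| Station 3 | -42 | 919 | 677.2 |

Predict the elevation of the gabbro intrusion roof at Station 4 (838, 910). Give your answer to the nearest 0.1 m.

714.6 m

Let the plane be z = a·x + b·y + c.
Station 2−Station 1: 276a − 6b = 11.5;  Station 3−Station 1: −258a + 494b = 26.
Solving gives a = 0.04330, b = 0.07525.
Then c = 651.2 − a·216 − b·425 = 609.87.
At (838, 910): z = 36.3 + 68.5 + 609.87 = 714.6 m.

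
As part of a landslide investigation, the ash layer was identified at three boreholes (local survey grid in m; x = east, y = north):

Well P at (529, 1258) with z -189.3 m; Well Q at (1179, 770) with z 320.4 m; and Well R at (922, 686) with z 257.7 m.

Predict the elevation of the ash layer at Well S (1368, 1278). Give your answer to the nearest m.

Let the plane be z = a·x + b·y + c.
Well Q−Well P: 650a − 488b = 509.7;  Well R−Well P: 393a − 572b = 447.
Solving gives a = 0.40781, b = −0.50128.
Then c = -189.3 − a·529 − b·1258 = 225.57.
At (1368, 1278): z = 557.9 − 640.6 + 225.57 = 142.8 m.

143 m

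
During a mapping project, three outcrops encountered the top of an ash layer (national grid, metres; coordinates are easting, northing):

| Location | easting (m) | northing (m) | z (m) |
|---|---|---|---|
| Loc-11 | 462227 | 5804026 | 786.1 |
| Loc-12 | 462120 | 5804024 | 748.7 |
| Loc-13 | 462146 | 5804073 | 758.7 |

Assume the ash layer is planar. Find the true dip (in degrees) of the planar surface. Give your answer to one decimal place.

19.3°

Let the plane be z = a·easting + b·northing + c.
Loc-12−Loc-11: −107a − 2b = −37.4;  Loc-13−Loc-11: −81a + 47b = −27.4.
Solving gives a = 0.34918, b = 0.01880.
Gradient magnitude |∇z| = √(a² + b²) = √(0.12193 + 0.00035) = 0.34969.
True dip = arctan(0.34969) = 19.3°, dipping toward W (azimuth ≈ 267°).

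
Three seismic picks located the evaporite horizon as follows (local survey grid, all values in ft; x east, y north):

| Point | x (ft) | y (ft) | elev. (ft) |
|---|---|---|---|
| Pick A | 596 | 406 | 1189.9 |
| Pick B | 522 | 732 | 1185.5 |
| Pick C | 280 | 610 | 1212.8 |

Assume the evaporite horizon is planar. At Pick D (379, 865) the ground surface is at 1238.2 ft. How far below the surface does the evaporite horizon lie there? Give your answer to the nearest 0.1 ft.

43.8 ft

Let the plane be z = a·x + b·y + c.
Pick B−Pick A: −74a + 326b = −4.4;  Pick C−Pick A: −316a + 204b = 22.9.
Solving gives a = −0.09512, b = −0.03509.
Then c = 1189.9 − a·596 − b·406 = 1260.84.
At (379, 865): z_contact = −36.05 − 30.35 + 1260.84 = 1194.44 ft.
Depth below ground = 1238.2 − 1194.44 = 43.8 ft.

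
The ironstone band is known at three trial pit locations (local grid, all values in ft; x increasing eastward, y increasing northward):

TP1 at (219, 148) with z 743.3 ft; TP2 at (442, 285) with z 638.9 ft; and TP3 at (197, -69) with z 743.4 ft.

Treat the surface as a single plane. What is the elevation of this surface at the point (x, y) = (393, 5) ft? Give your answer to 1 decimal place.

649.3 ft

Two edge vectors: TP1→TP2 = (223, 137, -104.4), TP1→TP3 = (-22, -217, 0.1).
Normal n = (TP1→TP2) × (TP1→TP3) = (-22641.1, 2274.5, -45377).
So ∂z/∂x = −n_x/n_z = −0.49896 and ∂z/∂y = −n_y/n_z = 0.05012.
Intercept c from TP1: 743.3 + 109.27 − 7.42 = 845.15.
At (393, 5): z = −196.1 + 0.3 + 845.15 = 649.3 ft.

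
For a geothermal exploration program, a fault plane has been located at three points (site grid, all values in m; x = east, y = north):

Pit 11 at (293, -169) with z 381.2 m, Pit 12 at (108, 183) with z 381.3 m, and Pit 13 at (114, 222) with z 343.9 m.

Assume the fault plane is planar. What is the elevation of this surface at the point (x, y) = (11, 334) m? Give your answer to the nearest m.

406 m

Let the plane be z = a·x + b·y + c.
Pit 12−Pit 11: −185a + 352b = 0.1;  Pit 13−Pit 11: −179a + 391b = −37.3.
Solving gives a = −1.41189, b = −0.74176.
Then c = 381.2 − a·293 − b·-169 = 669.53.
At (11, 334): z = −15.5 − 247.7 + 669.53 = 406.2 m.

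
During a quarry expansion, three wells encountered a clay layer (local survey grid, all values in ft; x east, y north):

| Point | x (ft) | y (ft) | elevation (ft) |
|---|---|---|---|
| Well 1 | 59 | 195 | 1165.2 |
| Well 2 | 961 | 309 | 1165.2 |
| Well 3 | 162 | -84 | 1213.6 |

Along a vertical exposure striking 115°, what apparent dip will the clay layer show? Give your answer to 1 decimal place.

5.1°

Let the plane be z = a·x + b·y + c.
Well 2−Well 1: 902a + 114b = 0;  Well 3−Well 1: 103a − 279b = 48.4.
Solving gives a = 0.02095, b = −0.16574.
Unit vector along 115° is (sin 115°, cos 115°) = (0.9063, -0.4226).
Slope in that direction = a·(0.9063) + b·(-0.4226) = 0.08903.
Apparent dip = arctan|0.08903| = 5.1° (true dip is 9.5°, so apparent ≤ true as expected).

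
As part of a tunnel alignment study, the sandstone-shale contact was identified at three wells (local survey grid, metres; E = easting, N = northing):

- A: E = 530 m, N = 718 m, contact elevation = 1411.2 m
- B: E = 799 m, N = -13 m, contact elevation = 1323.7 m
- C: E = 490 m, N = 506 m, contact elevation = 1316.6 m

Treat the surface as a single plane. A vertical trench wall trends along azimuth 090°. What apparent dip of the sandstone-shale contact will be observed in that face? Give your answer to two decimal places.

30.39°

Two edge vectors: A→B = (269, -731, -87.5), A→C = (-40, -212, -94.6).
Normal n = (A→B) × (A→C) = (50602.6, 28947.4, -86268).
So ∂z/∂E = −n_x/n_z = 0.58657 and ∂z/∂N = −n_y/n_z = 0.33555.
Unit vector along 090° is (sin 90°, cos 90°) = (1.0000, 0.0000).
Slope in that direction = a·(1.0000) + b·(0.0000) = 0.58657.
Apparent dip = arctan|0.58657| = 30.39° (true dip is 34.0°, so apparent ≤ true as expected).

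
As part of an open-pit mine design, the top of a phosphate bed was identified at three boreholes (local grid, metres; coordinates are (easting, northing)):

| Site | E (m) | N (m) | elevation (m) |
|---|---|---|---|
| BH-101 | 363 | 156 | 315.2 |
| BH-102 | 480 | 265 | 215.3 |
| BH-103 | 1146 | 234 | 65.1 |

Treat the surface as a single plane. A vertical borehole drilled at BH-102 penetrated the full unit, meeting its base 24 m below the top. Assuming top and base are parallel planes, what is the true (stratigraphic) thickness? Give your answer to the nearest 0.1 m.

Let the plane be z = a·E + b·N + c.
BH-102−BH-101: 117a + 109b = −99.9;  BH-103−BH-101: 783a + 78b = −250.1.
Solving gives a = −0.25542, b = −0.64234.
|∇z| = √(a²+b²) = 0.69126, so dip δ = arctan(0.69126) = 34.65°.
True thickness = vertical thickness × cos δ = 24 × cos 34.65° = 19.7 m.

19.7 m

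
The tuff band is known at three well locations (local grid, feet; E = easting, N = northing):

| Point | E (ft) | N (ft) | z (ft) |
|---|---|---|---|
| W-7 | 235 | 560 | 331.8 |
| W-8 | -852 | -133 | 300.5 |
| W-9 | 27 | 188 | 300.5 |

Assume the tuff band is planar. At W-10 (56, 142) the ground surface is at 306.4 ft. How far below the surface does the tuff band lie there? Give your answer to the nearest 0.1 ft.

Let the plane be z = a·E + b·N + c.
W-8−W-7: −1087a − 693b = −31.3;  W-9−W-7: −208a − 372b = −31.3.
Solving gives a = −0.03861, b = 0.10573.
Then c = 331.8 − a·235 − b·560 = 281.67.
At (56, 142): z_contact = −2.16 + 15.01 + 281.67 = 294.52 ft.
Depth below ground = 306.4 − 294.52 = 11.9 ft.

11.9 ft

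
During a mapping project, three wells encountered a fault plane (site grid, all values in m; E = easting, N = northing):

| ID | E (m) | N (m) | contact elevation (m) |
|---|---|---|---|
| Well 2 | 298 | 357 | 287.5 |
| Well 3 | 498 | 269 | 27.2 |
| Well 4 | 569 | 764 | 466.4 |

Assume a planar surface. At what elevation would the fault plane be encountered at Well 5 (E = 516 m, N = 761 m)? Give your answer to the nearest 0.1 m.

508.8 m

Two edge vectors: Well 2→Well 3 = (200, -88, -260.3), Well 2→Well 4 = (271, 407, 178.9).
Normal n = (Well 2→Well 3) × (Well 2→Well 4) = (90198.9, -106321.3, 105248).
So ∂z/∂E = −n_x/n_z = −0.85701 and ∂z/∂N = −n_y/n_z = 1.01020.
Intercept c from Well 2: 287.5 + 255.39 − 360.64 = 182.25.
At (516, 761): z = −442.2 + 768.8 + 182.25 = 508.8 m.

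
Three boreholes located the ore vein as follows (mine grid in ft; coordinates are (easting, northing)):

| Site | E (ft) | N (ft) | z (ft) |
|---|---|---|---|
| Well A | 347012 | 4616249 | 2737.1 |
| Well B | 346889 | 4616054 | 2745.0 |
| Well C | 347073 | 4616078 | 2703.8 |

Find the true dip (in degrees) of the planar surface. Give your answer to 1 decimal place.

Two edge vectors: Well A→Well B = (-123, -195, 7.9), Well A→Well C = (61, -171, -33.3).
Normal n = (Well A→Well B) × (Well A→Well C) = (7844.4, -3614, 32928).
So ∂z/∂E = −n_x/n_z = −0.23823 and ∂z/∂N = −n_y/n_z = 0.10975.
Gradient magnitude |∇z| = √(a² + b²) = √(0.05675 + 0.01205) = 0.26230.
True dip = arctan(0.26230) = 14.7°, dipping toward ESE (azimuth ≈ 115°).

14.7°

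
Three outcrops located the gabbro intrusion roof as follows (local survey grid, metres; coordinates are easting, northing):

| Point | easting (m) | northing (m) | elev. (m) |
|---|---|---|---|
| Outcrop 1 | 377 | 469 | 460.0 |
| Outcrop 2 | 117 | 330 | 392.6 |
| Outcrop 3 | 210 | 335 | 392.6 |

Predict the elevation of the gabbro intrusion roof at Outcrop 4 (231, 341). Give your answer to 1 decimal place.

395.2 m

Two edge vectors: Outcrop 1→Outcrop 2 = (-260, -139, -67.4), Outcrop 1→Outcrop 3 = (-167, -134, -67.4).
Normal n = (Outcrop 1→Outcrop 2) × (Outcrop 1→Outcrop 3) = (337, -6268.2, 11627).
So ∂z/∂easting = −n_x/n_z = −0.02898 and ∂z/∂northing = −n_y/n_z = 0.53911.
Intercept c from Outcrop 1: 460 + 10.93 − 252.84 = 218.09.
At (231, 341): z = −6.7 + 183.8 + 218.09 = 395.2 m.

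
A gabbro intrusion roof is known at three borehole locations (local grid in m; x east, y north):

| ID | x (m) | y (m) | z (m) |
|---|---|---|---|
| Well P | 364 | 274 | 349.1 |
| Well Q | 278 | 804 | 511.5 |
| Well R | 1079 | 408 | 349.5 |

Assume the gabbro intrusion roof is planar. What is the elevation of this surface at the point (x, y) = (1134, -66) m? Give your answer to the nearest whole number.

Let the plane be z = a·x + b·y + c.
Well Q−Well P: −86a + 530b = 162.4;  Well R−Well P: 715a + 134b = 0.4.
Solving gives a = −0.05519, b = 0.29746.
Then c = 349.1 − a·364 − b·274 = 287.68.
At (1134, -66): z = −62.6 − 19.6 + 287.68 = 205.5 m.

205 m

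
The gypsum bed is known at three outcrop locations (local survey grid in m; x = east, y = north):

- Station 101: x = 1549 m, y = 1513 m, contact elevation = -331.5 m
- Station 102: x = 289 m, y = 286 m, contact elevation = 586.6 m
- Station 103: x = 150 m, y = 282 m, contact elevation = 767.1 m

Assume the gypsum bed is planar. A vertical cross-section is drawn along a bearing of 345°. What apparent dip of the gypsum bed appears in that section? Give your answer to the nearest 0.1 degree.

Two edge vectors: Station 101→Station 102 = (-1260, -1227, 918.1), Station 101→Station 103 = (-1399, -1231, 1098.6).
Normal n = (Station 101→Station 102) × (Station 101→Station 103) = (-217801.1, 99814.1, -165513).
So ∂z/∂x = −n_x/n_z = −1.31592 and ∂z/∂y = −n_y/n_z = 0.60306.
Unit vector along 345° is (sin 345°, cos 345°) = (-0.2588, 0.9659).
Slope in that direction = a·(-0.2588) + b·(0.9659) = 0.92309.
Apparent dip = arctan|0.92309| = 42.7° (true dip is 55.4°, so apparent ≤ true as expected).

42.7°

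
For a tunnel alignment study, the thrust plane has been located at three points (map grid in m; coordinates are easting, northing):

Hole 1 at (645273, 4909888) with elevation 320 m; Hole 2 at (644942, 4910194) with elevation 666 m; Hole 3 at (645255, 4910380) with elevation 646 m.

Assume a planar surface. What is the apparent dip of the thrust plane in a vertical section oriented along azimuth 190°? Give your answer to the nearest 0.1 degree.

29.2°

Two edge vectors: Hole 1→Hole 2 = (-331, 306, 346), Hole 1→Hole 3 = (-18, 492, 326).
Normal n = (Hole 1→Hole 2) × (Hole 1→Hole 3) = (-70476, 101678, -157344).
So ∂z/∂easting = −n_x/n_z = −0.44791 and ∂z/∂northing = −n_y/n_z = 0.64621.
Unit vector along 190° is (sin 190°, cos 190°) = (-0.1736, -0.9848).
Slope in that direction = a·(-0.1736) + b·(-0.9848) = −0.55862.
Apparent dip = arctan|0.55862| = 29.2° (true dip is 38.2°, so apparent ≤ true as expected).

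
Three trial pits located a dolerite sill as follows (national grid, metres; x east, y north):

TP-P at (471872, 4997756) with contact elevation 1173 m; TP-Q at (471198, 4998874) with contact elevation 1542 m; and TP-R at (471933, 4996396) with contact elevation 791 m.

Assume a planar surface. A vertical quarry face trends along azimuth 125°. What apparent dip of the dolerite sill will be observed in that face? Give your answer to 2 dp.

Let the plane be z = a·x + b·y + c.
TP-Q−TP-P: −674a + 1118b = 369;  TP-R−TP-P: 61a − 1360b = −382.
Solving gives a = −0.08812, b = 0.27693.
Unit vector along 125° is (sin 125°, cos 125°) = (0.8192, -0.5736).
Slope in that direction = a·(0.8192) + b·(-0.5736) = −0.23102.
Apparent dip = arctan|0.23102| = 13.01° (true dip is 16.2°, so apparent ≤ true as expected).

13.01°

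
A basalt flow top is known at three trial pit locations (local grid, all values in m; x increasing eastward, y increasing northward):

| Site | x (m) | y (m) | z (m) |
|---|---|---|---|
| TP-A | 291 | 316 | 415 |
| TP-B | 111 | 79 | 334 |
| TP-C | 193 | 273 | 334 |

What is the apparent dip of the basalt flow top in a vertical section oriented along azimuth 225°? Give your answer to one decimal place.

22.5°

Let the plane be z = a·x + b·y + c.
TP-B−TP-A: −180a − 237b = −81;  TP-C−TP-A: −98a − 43b = −81.
Solving gives a = 1.01472, b = −0.42890.
Unit vector along 225° is (sin 225°, cos 225°) = (-0.7071, -0.7071).
Slope in that direction = a·(-0.7071) + b·(-0.7071) = −0.41424.
Apparent dip = arctan|0.41424| = 22.5° (true dip is 47.8°, so apparent ≤ true as expected).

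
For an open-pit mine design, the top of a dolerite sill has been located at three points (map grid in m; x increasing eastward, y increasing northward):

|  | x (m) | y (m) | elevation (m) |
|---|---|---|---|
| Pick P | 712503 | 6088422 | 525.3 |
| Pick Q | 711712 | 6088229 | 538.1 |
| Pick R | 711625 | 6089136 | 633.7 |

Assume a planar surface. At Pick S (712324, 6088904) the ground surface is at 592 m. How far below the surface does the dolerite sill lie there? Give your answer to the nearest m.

10 m

Let the plane be z = a·x + b·y + c.
Pick Q−Pick P: −791a − 193b = 12.8;  Pick R−Pick P: −878a + 714b = 108.4.
Solving gives a = −0.04094151, b = 0.10147529.
Then c = 525.3 − a·712503 − b·6088422 = −588128.15.
At (712324, 6088904): z_contact = −29163.6 + 617873.3 − 588128.15 = 581.5 m.
Depth below ground = 592 − 581.5 = 10 m.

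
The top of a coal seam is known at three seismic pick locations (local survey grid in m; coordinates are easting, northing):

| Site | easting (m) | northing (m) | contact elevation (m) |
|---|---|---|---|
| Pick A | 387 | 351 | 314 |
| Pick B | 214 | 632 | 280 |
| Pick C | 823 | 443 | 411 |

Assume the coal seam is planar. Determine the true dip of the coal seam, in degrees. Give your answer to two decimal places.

12.40°

Two edge vectors: Pick A→Pick B = (-173, 281, -34), Pick A→Pick C = (436, 92, 97).
Normal n = (Pick A→Pick B) × (Pick A→Pick C) = (30385, 1957, -138432).
So ∂z/∂easting = −n_x/n_z = 0.21949 and ∂z/∂northing = −n_y/n_z = 0.01414.
Gradient magnitude |∇z| = √(a² + b²) = √(0.04818 + 0.00020) = 0.21995.
True dip = arctan(0.21995) = 12.40°, dipping toward W (azimuth ≈ 266°).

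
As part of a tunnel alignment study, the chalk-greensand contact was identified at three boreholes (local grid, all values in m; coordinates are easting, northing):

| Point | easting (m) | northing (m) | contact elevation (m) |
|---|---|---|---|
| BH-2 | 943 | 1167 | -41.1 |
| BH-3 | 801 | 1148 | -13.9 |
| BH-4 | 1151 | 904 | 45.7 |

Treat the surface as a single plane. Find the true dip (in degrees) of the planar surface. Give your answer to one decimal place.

Two edge vectors: BH-2→BH-3 = (-142, -19, 27.2), BH-2→BH-4 = (208, -263, 86.8).
Normal n = (BH-2→BH-3) × (BH-2→BH-4) = (5504.4, 17983.2, 41298).
So ∂z/∂easting = −n_x/n_z = −0.13328 and ∂z/∂northing = −n_y/n_z = −0.43545.
Gradient magnitude |∇z| = √(a² + b²) = √(0.01776 + 0.18962) = 0.45539.
True dip = arctan(0.45539) = 24.5°, dipping toward NNE (azimuth ≈ 017°).

24.5°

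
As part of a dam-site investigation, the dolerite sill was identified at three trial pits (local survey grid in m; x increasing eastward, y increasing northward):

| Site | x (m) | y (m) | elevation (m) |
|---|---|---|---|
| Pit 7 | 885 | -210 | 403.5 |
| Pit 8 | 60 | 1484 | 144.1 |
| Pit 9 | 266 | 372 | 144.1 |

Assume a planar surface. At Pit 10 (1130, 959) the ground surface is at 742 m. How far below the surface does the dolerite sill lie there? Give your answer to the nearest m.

104 m

Two edge vectors: Pit 7→Pit 8 = (-825, 1694, -259.4), Pit 7→Pit 9 = (-619, 582, -259.4).
Normal n = (Pit 7→Pit 8) × (Pit 7→Pit 9) = (-288452.8, -53436.4, 568436).
So ∂z/∂x = −n_x/n_z = 0.50745 and ∂z/∂y = −n_y/n_z = 0.09401.
Intercept c from Pit 7: 403.5 − 449.09 + 19.74 = −25.85.
At (1130, 959): z_contact = 573.4 + 90.2 − 25.85 = 637.7 m.
Depth below ground = 742 − 637.7 = 104 m.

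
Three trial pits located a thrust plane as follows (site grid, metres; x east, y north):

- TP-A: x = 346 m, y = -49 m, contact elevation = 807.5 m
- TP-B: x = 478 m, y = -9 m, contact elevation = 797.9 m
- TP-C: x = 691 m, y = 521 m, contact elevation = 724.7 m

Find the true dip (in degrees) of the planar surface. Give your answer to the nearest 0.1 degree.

Let the plane be z = a·x + b·y + c.
TP-B−TP-A: 132a + 40b = −9.6;  TP-C−TP-A: 345a + 570b = −82.8.
Solving gives a = −0.03516, b = −0.12398.
Gradient magnitude |∇z| = √(a² + b²) = √(0.00124 + 0.01537) = 0.12887.
True dip = arctan(0.12887) = 7.3°, dipping toward NNE (azimuth ≈ 016°).

7.3°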